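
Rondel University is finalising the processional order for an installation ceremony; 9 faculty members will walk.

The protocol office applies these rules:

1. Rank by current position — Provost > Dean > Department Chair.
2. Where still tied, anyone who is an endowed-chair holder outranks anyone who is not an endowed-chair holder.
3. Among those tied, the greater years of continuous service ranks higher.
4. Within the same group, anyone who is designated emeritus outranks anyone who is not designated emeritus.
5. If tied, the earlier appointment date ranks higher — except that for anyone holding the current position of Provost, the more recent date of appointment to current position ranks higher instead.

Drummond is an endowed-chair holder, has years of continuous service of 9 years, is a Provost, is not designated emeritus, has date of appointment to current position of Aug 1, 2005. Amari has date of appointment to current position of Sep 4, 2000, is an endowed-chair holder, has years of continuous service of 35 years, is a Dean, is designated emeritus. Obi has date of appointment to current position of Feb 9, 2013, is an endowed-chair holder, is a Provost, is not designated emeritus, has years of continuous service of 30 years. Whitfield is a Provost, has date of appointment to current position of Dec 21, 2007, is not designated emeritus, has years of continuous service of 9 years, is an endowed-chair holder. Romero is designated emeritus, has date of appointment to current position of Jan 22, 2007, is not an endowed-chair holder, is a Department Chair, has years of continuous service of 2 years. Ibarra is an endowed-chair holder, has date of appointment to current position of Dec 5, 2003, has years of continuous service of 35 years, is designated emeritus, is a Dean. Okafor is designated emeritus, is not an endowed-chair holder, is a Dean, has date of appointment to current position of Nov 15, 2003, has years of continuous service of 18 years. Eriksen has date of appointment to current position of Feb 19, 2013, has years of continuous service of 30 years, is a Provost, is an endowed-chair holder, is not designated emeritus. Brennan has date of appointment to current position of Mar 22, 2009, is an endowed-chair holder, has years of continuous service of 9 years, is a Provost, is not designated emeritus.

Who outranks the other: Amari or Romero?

Amari

By current position: Eriksen, Obi, Brennan, Whitfield and Drummond (Provost); then Amari, Ibarra and Okafor (Dean); then Romero (Department Chair).
Eriksen, Obi, Brennan, Whitfield and Drummond are each an endowed-chair holder, so the next rule applies.
Among Eriksen, Obi, Brennan, Whitfield and Drummond, by years of continuous service (higher first): Eriksen and Obi (30 years) before Brennan, Whitfield and Drummond (9 years).
Eriksen and Obi are each not designated emeritus, so the next rule applies.
Among Eriksen and Obi, by date of appointment to current position (later first) (reversed rule for this group): Eriksen (Feb 19, 2013) before Obi (Feb 9, 2013).
Brennan, Whitfield and Drummond are each not designated emeritus, so the next rule applies.
Among Brennan, Whitfield and Drummond, by date of appointment to current position (later first) (reversed rule for this group): Brennan (Mar 22, 2009) before Whitfield (Dec 21, 2007) before Drummond (Aug 1, 2005).
Among Amari, Ibarra and Okafor, an endowed-chair holder before not an endowed-chair holder: Amari and Ibarra (an endowed-chair holder) before Okafor (not an endowed-chair holder).
Amari and Ibarra both have years of continuous service 35 years, so the next rule applies.
Amari and Ibarra are each designated emeritus, so the next rule applies.
Among Amari and Ibarra, by date of appointment to current position (earlier first): Amari (Sep 4, 2000) before Ibarra (Dec 5, 2003).
So Amari takes precedence.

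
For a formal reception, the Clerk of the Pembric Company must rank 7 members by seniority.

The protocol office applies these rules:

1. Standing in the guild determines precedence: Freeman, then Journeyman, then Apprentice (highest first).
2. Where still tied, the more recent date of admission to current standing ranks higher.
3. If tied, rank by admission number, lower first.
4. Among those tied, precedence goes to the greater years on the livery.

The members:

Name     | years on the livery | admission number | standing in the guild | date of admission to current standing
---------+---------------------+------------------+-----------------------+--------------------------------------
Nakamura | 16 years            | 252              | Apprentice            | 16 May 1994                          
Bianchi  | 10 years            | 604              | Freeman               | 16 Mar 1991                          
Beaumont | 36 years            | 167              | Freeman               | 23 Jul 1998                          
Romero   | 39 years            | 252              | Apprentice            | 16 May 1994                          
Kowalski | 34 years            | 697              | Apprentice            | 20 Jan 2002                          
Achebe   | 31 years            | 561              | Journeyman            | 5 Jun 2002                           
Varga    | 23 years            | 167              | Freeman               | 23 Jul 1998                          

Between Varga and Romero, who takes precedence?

Varga

By standing in the guild: Beaumont, Varga and Bianchi (Freeman); then Achebe (Journeyman); then Kowalski, Romero and Nakamura (Apprentice).
Among Beaumont, Varga and Bianchi, by date of admission to current standing (later first): Beaumont and Varga (23 Jul 1998) before Bianchi (16 Mar 1991).
Beaumont and Varga both have admission number 167, so the next rule applies.
Among Beaumont and Varga, by years on the livery (higher first): Beaumont (36 years) before Varga (23 years).
Among Kowalski, Romero and Nakamura, by date of admission to current standing (later first): Kowalski (20 Jan 2002) before Romero and Nakamura (16 May 1994).
Romero and Nakamura both have admission number 252, so the next rule applies.
Among Romero and Nakamura, by years on the livery (higher first): Romero (39 years) before Nakamura (16 years).
So Varga takes precedence.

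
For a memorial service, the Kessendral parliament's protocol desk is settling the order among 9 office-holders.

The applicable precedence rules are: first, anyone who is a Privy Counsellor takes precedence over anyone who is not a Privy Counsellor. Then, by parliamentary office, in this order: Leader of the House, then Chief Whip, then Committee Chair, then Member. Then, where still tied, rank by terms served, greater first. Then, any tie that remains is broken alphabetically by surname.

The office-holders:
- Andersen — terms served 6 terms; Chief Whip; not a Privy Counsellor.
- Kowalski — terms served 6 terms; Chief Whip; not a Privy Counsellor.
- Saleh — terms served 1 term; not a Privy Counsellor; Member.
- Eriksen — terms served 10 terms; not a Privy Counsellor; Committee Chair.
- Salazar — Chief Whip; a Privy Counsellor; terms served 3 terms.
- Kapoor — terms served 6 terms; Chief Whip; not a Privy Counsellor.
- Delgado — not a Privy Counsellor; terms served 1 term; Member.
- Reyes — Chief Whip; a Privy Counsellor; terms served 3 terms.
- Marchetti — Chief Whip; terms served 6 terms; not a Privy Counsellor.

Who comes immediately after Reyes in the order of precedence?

By the first rule: Reyes and Salazar (both a Privy Counsellor); then Andersen, Kapoor, Kowalski, Marchetti, Eriksen, Delgado and Saleh (each not a Privy Counsellor).
Reyes and Salazar are each Chief Whip, so the next rule applies.
Reyes and Salazar both have terms served 3 terms, so the next rule applies.
Among Reyes and Salazar, alphabetically by surname: Reyes before Salazar.
Among Andersen, Kapoor, Kowalski, Marchetti, Eriksen, Delgado and Saleh, by parliamentary office: Andersen, Kapoor, Kowalski and Marchetti (Chief Whip) before Eriksen (Committee Chair) before Delgado and Saleh (Member).
Andersen, Kapoor, Kowalski and Marchetti all have terms served 6 terms, so the next rule applies.
Among Andersen, Kapoor, Kowalski and Marchetti, alphabetically by surname: Andersen before Kapoor before Kowalski before Marchetti.
Delgado and Saleh both have terms served 1 term, so the next rule applies.
Among Delgado and Saleh, alphabetically by surname: Delgado before Saleh.
Order: Reyes, Salazar, Andersen, Kapoor, Kowalski, Marchetti, Eriksen, Delgado, Saleh.

Salazar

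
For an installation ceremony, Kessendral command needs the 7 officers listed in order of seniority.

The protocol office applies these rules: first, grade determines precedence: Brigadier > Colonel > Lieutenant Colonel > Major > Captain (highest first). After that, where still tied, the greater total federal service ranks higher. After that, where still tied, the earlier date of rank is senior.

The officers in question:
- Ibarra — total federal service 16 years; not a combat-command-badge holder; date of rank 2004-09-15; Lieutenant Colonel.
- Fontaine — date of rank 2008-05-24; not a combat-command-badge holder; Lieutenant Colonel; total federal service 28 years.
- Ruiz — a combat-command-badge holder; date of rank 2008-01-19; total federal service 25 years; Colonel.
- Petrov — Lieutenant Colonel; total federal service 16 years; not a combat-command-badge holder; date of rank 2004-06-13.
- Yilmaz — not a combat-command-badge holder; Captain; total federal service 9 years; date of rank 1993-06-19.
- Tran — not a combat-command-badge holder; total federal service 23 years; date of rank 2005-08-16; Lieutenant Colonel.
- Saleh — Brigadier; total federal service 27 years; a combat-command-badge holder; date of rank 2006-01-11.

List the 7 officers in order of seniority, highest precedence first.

By grade: Saleh (Brigadier); then Ruiz (Colonel); then Fontaine, Tran, Petrov and Ibarra (Lieutenant Colonel); then Yilmaz (Captain).
Among Fontaine, Tran, Petrov and Ibarra, by total federal service (higher first): Fontaine (28 years) before Tran (23 years) before Petrov and Ibarra (16 years).
Among Petrov and Ibarra, by date of rank (earlier first): Petrov (2004-06-13) before Ibarra (2004-09-15).
Full order: Saleh, Ruiz, Fontaine, Tran, Petrov, Ibarra, Yilmaz.

Saleh, Ruiz, Fontaine, Tran, Petrov, Ibarra, Yilmaz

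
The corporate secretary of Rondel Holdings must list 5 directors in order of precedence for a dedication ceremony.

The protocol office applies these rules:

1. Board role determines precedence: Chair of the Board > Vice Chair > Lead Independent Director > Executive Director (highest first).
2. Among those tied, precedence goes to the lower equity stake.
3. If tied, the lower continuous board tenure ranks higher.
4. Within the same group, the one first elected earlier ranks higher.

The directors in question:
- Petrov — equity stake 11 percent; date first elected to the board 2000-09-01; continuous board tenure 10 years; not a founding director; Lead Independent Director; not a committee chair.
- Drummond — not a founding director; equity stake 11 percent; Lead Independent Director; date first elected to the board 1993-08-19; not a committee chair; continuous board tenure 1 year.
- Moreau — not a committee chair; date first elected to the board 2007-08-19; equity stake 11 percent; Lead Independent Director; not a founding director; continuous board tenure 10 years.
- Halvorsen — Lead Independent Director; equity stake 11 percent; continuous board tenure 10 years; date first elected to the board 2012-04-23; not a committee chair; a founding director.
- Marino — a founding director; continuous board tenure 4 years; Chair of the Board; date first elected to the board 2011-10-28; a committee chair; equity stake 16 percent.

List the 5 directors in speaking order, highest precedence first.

By board role: Marino (Chair of the Board); then Drummond, Petrov, Moreau and Halvorsen (Lead Independent Director).
Drummond, Petrov, Moreau and Halvorsen all have equity stake 11 percent, so the next rule applies.
Among Drummond, Petrov, Moreau and Halvorsen, by continuous board tenure (lower first): Drummond (1 year) before Petrov, Moreau and Halvorsen (10 years).
Among Petrov, Moreau and Halvorsen, by date first elected to the board (earlier first): Petrov (2000-09-01) before Moreau (2007-08-19) before Halvorsen (2012-04-23).
Full order: Marino, Drummond, Petrov, Moreau, Halvorsen.

Marino, Drummond, Petrov, Moreau, Halvorsen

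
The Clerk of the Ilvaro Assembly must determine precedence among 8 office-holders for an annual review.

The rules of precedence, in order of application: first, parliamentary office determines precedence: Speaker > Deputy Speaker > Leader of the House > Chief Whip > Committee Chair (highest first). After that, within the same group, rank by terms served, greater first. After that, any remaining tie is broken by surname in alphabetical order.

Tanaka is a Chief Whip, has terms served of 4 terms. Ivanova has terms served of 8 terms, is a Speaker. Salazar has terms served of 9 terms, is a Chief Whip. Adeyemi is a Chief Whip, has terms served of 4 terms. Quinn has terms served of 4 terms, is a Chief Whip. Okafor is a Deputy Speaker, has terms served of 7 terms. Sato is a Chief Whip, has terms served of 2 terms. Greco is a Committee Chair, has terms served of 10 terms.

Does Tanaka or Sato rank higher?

Tanaka

By parliamentary office: Ivanova (Speaker); then Okafor (Deputy Speaker); then Salazar, Adeyemi, Quinn, Tanaka and Sato (Chief Whip); then Greco (Committee Chair).
Among Salazar, Adeyemi, Quinn, Tanaka and Sato, by terms served (higher first): Salazar (9 terms) before Adeyemi, Quinn and Tanaka (4 terms) before Sato (2 terms).
Among Adeyemi, Quinn and Tanaka, alphabetically by surname: Adeyemi before Quinn before Tanaka.
So Tanaka takes precedence.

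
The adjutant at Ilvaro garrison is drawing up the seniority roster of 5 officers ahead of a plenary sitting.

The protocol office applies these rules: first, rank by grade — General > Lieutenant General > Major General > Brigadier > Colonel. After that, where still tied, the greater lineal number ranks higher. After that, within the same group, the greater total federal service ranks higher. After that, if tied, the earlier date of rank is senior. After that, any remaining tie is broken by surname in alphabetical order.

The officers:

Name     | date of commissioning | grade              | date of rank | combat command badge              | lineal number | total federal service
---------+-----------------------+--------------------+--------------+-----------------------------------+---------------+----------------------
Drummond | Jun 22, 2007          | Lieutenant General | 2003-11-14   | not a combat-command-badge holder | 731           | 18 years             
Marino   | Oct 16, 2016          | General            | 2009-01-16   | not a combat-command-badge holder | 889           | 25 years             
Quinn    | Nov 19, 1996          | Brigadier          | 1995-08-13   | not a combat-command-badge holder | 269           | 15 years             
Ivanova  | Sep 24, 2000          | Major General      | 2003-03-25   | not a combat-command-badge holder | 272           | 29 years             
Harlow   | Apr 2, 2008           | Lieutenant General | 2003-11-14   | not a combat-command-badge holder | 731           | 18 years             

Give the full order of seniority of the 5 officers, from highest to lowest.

By grade: Marino (General); then Drummond and Harlow (Lieutenant General); then Ivanova (Major General); then Quinn (Brigadier).
Drummond and Harlow both have lineal number 731, so the next rule applies.
Drummond and Harlow both have total federal service 18 years, so the next rule applies.
Drummond and Harlow both have date of rank 2003-11-14, so the next rule applies.
Among Drummond and Harlow, alphabetically by surname: Drummond before Harlow.
Full order: Marino, Drummond, Harlow, Ivanova, Quinn.

Marino, Drummond, Harlow, Ivanova, Quinn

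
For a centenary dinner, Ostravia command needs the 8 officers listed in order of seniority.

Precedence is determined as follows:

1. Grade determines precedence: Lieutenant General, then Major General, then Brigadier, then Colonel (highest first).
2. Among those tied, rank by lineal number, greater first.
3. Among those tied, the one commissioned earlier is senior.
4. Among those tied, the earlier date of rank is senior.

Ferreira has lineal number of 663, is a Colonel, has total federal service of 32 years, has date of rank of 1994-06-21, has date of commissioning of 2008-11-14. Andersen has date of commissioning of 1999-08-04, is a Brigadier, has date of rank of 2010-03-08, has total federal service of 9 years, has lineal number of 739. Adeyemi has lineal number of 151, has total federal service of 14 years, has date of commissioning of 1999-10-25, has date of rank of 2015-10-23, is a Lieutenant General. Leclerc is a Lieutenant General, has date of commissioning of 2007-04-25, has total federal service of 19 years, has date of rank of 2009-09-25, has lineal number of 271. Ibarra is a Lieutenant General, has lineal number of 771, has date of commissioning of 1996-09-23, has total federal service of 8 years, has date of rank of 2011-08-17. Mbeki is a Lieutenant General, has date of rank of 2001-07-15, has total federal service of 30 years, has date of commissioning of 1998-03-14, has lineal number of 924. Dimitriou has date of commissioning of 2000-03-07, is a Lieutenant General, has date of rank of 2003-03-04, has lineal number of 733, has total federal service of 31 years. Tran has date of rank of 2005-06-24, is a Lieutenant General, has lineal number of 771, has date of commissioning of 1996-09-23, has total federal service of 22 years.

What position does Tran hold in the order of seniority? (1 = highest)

By grade: Mbeki, Tran, Ibarra, Dimitriou, Leclerc and Adeyemi (Lieutenant General); then Andersen (Brigadier); then Ferreira (Colonel).
Among Mbeki, Tran, Ibarra, Dimitriou, Leclerc and Adeyemi, by lineal number (higher first): Mbeki (924) before Tran and Ibarra (771) before Dimitriou (733) before Leclerc (271) before Adeyemi (151).
Tran and Ibarra both have date of commissioning 1996-09-23, so the next rule applies.
Among Tran and Ibarra, by date of rank (earlier first): Tran (2005-06-24) before Ibarra (2011-08-17).
Order: Mbeki, Tran, Ibarra, Dimitriou, Leclerc, Adeyemi, Andersen, Ferreira. So position 2.

2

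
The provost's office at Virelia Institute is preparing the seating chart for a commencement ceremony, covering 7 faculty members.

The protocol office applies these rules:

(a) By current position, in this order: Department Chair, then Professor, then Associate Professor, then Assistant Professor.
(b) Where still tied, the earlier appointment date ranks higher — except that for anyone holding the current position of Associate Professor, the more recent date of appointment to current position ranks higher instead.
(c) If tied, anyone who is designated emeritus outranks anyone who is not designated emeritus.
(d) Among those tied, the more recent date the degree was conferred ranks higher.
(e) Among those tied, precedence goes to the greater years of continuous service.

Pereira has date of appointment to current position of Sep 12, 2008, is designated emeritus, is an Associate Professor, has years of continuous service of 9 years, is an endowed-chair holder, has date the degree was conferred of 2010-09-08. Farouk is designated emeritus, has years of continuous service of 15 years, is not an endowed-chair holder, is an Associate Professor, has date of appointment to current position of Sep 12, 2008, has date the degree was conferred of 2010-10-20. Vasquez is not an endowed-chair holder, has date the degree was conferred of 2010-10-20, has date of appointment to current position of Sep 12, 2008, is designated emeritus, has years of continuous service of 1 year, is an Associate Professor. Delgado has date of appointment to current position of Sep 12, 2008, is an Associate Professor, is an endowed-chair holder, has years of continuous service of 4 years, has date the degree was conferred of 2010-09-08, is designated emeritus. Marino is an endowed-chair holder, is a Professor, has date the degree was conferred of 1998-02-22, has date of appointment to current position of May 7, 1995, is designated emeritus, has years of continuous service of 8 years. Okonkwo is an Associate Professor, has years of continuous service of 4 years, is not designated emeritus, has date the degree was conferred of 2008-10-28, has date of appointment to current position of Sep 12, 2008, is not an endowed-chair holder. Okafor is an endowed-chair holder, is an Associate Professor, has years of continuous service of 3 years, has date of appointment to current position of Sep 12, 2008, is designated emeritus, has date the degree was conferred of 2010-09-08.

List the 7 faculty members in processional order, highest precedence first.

Marino, Farouk, Vasquez, Pereira, Delgado, Okafor, Okonkwo

By current position: Marino (Professor); then Farouk, Vasquez, Pereira, Delgado, Okafor and Okonkwo (Associate Professor).
Farouk, Vasquez, Pereira, Delgado, Okafor and Okonkwo all have date of appointment to current position Sep 12, 2008, so the next rule applies.
Among Farouk, Vasquez, Pereira, Delgado, Okafor and Okonkwo, designated emeritus before not designated emeritus: Farouk, Vasquez, Pereira, Delgado and Okafor (designated emeritus) before Okonkwo (not designated emeritus).
Among Farouk, Vasquez, Pereira, Delgado and Okafor, by date the degree was conferred (later first): Farouk and Vasquez (2010-10-20) before Pereira, Delgado and Okafor (2010-09-08).
Among Farouk and Vasquez, by years of continuous service (higher first): Farouk (15 years) before Vasquez (1 year).
Among Pereira, Delgado and Okafor, by years of continuous service (higher first): Pereira (9 years) before Delgado (4 years) before Okafor (3 years).
Full order: Marino, Farouk, Vasquez, Pereira, Delgado, Okafor, Okonkwo.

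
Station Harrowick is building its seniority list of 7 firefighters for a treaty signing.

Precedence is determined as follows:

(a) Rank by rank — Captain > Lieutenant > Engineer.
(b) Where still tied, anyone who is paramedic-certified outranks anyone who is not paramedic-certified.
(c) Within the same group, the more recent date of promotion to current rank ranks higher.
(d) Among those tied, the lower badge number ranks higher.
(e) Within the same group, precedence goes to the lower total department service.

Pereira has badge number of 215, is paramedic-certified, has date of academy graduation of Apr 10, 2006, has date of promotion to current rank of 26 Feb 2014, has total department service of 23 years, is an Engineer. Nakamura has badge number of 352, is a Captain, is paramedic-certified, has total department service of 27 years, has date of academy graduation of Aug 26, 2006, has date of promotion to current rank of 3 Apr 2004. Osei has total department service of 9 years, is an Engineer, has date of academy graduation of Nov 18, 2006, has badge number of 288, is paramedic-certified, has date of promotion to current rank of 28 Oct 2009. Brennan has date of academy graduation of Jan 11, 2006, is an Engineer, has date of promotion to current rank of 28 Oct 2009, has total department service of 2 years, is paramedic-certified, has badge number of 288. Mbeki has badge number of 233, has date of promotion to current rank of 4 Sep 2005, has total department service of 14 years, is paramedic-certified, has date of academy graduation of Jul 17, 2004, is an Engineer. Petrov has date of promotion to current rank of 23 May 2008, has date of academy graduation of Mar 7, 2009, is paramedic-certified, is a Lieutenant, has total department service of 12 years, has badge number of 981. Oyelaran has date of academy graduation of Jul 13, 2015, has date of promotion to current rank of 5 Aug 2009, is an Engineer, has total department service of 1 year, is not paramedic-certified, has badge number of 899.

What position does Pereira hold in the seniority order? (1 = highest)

By rank: Nakamura (Captain); then Petrov (Lieutenant); then Pereira, Brennan, Osei, Mbeki and Oyelaran (Engineer).
Among Pereira, Brennan, Osei, Mbeki and Oyelaran, paramedic-certified before not paramedic-certified: Pereira, Brennan, Osei and Mbeki (paramedic-certified) before Oyelaran (not paramedic-certified).
Among Pereira, Brennan, Osei and Mbeki, by date of promotion to current rank (later first): Pereira (26 Feb 2014) before Brennan and Osei (28 Oct 2009) before Mbeki (4 Sep 2005).
Brennan and Osei both have badge number 288, so the next rule applies.
Among Brennan and Osei, by total department service (lower first): Brennan (2 years) before Osei (9 years).
Order: Nakamura, Petrov, Pereira, Brennan, Osei, Mbeki, Oyelaran. So position 3.

3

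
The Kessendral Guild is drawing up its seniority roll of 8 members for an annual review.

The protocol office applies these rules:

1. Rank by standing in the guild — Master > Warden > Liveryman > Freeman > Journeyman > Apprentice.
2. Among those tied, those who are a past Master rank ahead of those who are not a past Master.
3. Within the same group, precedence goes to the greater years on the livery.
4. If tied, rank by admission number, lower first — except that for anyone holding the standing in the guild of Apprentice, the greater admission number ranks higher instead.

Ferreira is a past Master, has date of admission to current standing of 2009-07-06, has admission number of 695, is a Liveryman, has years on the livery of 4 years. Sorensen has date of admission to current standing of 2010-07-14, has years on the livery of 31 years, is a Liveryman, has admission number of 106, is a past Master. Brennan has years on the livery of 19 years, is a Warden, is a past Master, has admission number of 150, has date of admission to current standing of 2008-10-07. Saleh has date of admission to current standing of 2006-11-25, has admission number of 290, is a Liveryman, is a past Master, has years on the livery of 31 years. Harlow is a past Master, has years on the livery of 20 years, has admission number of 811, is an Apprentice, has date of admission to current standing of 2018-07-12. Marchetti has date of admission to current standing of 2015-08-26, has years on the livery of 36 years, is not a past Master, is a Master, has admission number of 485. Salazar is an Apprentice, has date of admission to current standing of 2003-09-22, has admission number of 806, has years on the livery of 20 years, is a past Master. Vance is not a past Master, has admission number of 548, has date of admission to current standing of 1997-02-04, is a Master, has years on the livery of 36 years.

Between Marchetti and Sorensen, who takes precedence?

By standing in the guild: Marchetti and Vance (Master); then Brennan (Warden); then Sorensen, Saleh and Ferreira (Liveryman); then Harlow and Salazar (Apprentice).
Marchetti and Vance are each not a past Master, so the next rule applies.
Marchetti and Vance both have years on the livery 36 years, so the next rule applies.
Among Marchetti and Vance, by admission number (lower first): Marchetti (485) before Vance (548).
Sorensen, Saleh and Ferreira are each a past Master, so the next rule applies.
Among Sorensen, Saleh and Ferreira, by years on the livery (higher first): Sorensen and Saleh (31 years) before Ferreira (4 years).
Among Sorensen and Saleh, by admission number (lower first): Sorensen (106) before Saleh (290).
Harlow and Salazar are each a past Master, so the next rule applies.
Harlow and Salazar both have years on the livery 20 years, so the next rule applies.
Among Harlow and Salazar, by admission number (higher first) (reversed rule for this group): Harlow (811) before Salazar (806).
So Marchetti takes precedence.

Marchetti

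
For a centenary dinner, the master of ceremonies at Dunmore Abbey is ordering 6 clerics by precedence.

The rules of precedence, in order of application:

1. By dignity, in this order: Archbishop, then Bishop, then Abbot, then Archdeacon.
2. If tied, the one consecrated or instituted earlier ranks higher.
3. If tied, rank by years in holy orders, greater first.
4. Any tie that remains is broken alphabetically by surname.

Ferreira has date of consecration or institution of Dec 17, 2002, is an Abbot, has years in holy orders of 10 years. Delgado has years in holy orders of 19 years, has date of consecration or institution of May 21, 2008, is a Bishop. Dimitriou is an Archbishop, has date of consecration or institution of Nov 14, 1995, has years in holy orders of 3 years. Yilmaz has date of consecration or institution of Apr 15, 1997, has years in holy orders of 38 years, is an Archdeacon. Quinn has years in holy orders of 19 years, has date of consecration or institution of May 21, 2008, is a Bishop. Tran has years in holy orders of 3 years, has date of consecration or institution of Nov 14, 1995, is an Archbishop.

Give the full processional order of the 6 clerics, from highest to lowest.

Dimitriou, Tran, Delgado, Quinn, Ferreira, Yilmaz

By dignity: Dimitriou and Tran (Archbishop); then Delgado and Quinn (Bishop); then Ferreira (Abbot); then Yilmaz (Archdeacon).
Dimitriou and Tran both have date of consecration or institution Nov 14, 1995, so the next rule applies.
Dimitriou and Tran both have years in holy orders 3 years, so the next rule applies.
Among Dimitriou and Tran, alphabetically by surname: Dimitriou before Tran.
Delgado and Quinn both have date of consecration or institution May 21, 2008, so the next rule applies.
Delgado and Quinn both have years in holy orders 19 years, so the next rule applies.
Among Delgado and Quinn, alphabetically by surname: Delgado before Quinn.
Full order: Dimitriou, Tran, Delgado, Quinn, Ferreira, Yilmaz.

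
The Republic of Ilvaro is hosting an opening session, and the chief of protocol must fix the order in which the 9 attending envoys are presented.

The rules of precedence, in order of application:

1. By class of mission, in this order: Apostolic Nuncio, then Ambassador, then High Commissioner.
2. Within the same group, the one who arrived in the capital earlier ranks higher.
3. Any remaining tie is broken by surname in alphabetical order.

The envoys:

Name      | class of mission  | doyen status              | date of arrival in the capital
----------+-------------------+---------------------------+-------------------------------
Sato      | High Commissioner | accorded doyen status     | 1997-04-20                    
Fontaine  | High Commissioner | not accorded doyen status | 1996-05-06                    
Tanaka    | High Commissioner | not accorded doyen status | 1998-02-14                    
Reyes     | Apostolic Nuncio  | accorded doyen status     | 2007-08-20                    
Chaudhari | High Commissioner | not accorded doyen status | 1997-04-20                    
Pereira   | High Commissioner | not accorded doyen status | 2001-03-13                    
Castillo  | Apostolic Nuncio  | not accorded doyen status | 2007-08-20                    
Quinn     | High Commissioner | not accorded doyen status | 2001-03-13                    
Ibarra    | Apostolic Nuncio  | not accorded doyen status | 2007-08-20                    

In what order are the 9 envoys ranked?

By class of mission: Castillo, Ibarra and Reyes (Apostolic Nuncio); then Fontaine, Chaudhari, Sato, Tanaka, Pereira and Quinn (High Commissioner).
Castillo, Ibarra and Reyes all have date of arrival in the capital 2007-08-20, so the next rule applies.
Among Castillo, Ibarra and Reyes, alphabetically by surname: Castillo before Ibarra before Reyes.
Among Fontaine, Chaudhari, Sato, Tanaka, Pereira and Quinn, by date of arrival in the capital (earlier first): Fontaine (1996-05-06) before Chaudhari and Sato (1997-04-20) before Tanaka (1998-02-14) before Pereira and Quinn (2001-03-13).
Among Chaudhari and Sato, alphabetically by surname: Chaudhari before Sato.
Among Pereira and Quinn, alphabetically by surname: Pereira before Quinn.
Full order: Castillo, Ibarra, Reyes, Fontaine, Chaudhari, Sato, Tanaka, Pereira, Quinn.

Castillo, Ibarra, Reyes, Fontaine, Chaudhari, Sato, Tanaka, Pereira, Quinn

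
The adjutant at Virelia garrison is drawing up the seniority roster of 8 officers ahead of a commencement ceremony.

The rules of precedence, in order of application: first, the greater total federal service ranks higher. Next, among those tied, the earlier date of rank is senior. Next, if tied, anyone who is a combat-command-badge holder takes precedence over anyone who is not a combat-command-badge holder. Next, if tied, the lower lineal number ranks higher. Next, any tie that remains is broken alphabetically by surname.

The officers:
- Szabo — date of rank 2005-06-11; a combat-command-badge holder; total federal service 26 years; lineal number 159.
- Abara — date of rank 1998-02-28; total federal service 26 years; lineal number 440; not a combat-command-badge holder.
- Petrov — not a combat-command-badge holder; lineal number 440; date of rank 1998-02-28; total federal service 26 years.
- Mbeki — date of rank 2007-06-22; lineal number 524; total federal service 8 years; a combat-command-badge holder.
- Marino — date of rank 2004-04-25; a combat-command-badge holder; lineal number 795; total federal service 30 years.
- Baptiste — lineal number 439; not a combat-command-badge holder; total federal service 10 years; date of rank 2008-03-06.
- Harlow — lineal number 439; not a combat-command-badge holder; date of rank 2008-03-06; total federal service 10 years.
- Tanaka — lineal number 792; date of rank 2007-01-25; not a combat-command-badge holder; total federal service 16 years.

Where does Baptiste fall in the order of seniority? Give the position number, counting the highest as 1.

By total federal service (higher first): Marino (30 years); then Abara, Petrov and Szabo (each 26 years); then Tanaka (16 years); then Baptiste and Harlow (both 10 years); then Mbeki (8 years).
Among Abara, Petrov and Szabo, by date of rank (earlier first): Abara and Petrov (1998-02-28) before Szabo (2005-06-11).
Abara and Petrov are each not a combat-command-badge holder, so the next rule applies.
Abara and Petrov both have lineal number 440, so the next rule applies.
Among Abara and Petrov, alphabetically by surname: Abara before Petrov.
Baptiste and Harlow both have date of rank 2008-03-06, so the next rule applies.
Baptiste and Harlow are each not a combat-command-badge holder, so the next rule applies.
Baptiste and Harlow both have lineal number 439, so the next rule applies.
Among Baptiste and Harlow, alphabetically by surname: Baptiste before Harlow.
Order: Marino, Abara, Petrov, Szabo, Tanaka, Baptiste, Harlow, Mbeki. So position 6.

6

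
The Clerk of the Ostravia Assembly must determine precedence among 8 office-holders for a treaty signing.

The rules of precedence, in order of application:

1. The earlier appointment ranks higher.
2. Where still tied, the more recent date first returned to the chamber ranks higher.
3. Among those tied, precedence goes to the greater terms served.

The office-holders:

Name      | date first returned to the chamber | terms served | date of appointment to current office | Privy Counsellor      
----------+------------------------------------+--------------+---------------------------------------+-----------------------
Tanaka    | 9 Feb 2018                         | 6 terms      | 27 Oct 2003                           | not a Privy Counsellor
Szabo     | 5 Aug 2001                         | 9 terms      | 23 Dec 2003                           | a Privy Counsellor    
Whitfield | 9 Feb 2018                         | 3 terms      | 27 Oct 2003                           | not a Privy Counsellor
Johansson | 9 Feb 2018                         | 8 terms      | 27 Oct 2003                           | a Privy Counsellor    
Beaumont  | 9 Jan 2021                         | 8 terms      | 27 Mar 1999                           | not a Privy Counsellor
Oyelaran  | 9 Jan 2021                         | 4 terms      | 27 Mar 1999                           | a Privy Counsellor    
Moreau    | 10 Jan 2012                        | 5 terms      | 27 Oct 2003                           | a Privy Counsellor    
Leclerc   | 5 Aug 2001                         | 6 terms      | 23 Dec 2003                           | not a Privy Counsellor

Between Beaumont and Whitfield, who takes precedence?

Beaumont

By date of appointment to current office (earlier first): Beaumont and Oyelaran (both 27 Mar 1999); then Johansson, Tanaka, Whitfield and Moreau (each 27 Oct 2003); then Szabo and Leclerc (both 23 Dec 2003).
Beaumont and Oyelaran both have date first returned to the chamber 9 Jan 2021, so the next rule applies.
Among Beaumont and Oyelaran, by terms served (higher first): Beaumont (8 terms) before Oyelaran (4 terms).
Among Johansson, Tanaka, Whitfield and Moreau, by date first returned to the chamber (later first): Johansson, Tanaka and Whitfield (9 Feb 2018) before Moreau (10 Jan 2012).
Among Johansson, Tanaka and Whitfield, by terms served (higher first): Johansson (8 terms) before Tanaka (6 terms) before Whitfield (3 terms).
Szabo and Leclerc both have date first returned to the chamber 5 Aug 2001, so the next rule applies.
Among Szabo and Leclerc, by terms served (higher first): Szabo (9 terms) before Leclerc (6 terms).
So Beaumont takes precedence.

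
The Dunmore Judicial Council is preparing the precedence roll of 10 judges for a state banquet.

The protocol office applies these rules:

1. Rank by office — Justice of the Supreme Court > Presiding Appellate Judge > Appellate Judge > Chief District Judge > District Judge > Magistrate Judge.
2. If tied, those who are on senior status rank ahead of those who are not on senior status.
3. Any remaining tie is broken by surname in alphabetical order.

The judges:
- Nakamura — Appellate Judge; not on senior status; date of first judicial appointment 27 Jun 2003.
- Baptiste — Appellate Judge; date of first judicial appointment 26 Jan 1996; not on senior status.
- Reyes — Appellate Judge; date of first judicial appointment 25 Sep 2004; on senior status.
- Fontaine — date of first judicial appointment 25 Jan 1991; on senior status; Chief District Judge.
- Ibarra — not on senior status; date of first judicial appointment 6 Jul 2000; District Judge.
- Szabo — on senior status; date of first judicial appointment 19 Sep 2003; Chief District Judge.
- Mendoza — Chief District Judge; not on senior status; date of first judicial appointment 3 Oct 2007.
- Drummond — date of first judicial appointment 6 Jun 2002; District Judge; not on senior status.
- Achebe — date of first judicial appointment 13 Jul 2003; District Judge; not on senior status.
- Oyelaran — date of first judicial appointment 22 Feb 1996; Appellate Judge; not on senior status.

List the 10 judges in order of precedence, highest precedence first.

Reyes, Baptiste, Nakamura, Oyelaran, Fontaine, Szabo, Mendoza, Achebe, Drummond, Ibarra

By office: Reyes, Baptiste, Nakamura and Oyelaran (Appellate Judge); then Fontaine, Szabo and Mendoza (Chief District Judge); then Achebe, Drummond and Ibarra (District Judge).
Among Reyes, Baptiste, Nakamura and Oyelaran, on senior status before not on senior status: Reyes (on senior status) before Baptiste, Nakamura and Oyelaran (not on senior status).
Among Baptiste, Nakamura and Oyelaran, alphabetically by surname: Baptiste before Nakamura before Oyelaran.
Among Fontaine, Szabo and Mendoza, on senior status before not on senior status: Fontaine and Szabo (on senior status) before Mendoza (not on senior status).
Among Fontaine and Szabo, alphabetically by surname: Fontaine before Szabo.
Achebe, Drummond and Ibarra are each not on senior status, so the next rule applies.
Among Achebe, Drummond and Ibarra, alphabetically by surname: Achebe before Drummond before Ibarra.
Full order: Reyes, Baptiste, Nakamura, Oyelaran, Fontaine, Szabo, Mendoza, Achebe, Drummond, Ibarra.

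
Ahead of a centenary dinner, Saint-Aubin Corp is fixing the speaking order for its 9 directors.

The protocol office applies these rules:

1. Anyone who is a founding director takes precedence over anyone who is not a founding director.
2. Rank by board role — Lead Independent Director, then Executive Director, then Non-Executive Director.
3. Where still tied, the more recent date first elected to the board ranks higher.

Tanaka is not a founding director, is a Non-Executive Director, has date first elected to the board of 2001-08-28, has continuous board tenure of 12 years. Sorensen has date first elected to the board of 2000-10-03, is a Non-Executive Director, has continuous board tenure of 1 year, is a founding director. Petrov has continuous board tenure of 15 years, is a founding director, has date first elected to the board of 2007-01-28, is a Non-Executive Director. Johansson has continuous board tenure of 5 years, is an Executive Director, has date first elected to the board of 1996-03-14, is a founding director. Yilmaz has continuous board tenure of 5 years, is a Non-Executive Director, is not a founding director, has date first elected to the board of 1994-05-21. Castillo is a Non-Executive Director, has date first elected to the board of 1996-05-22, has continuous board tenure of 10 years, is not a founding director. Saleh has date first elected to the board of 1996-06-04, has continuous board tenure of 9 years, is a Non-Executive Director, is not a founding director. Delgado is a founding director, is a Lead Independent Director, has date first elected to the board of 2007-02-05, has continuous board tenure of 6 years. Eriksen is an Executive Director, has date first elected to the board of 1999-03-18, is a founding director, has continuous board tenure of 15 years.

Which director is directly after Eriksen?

Johansson

By the first rule: Delgado, Eriksen, Johansson, Petrov and Sorensen (each a founding director); then Tanaka, Saleh, Castillo and Yilmaz (each not a founding director).
Among Delgado, Eriksen, Johansson, Petrov and Sorensen, by board role: Delgado (Lead Independent Director) before Eriksen and Johansson (Executive Director) before Petrov and Sorensen (Non-Executive Director).
Among Eriksen and Johansson, by date first elected to the board (later first): Eriksen (1999-03-18) before Johansson (1996-03-14).
Among Petrov and Sorensen, by date first elected to the board (later first): Petrov (2007-01-28) before Sorensen (2000-10-03).
Tanaka, Saleh, Castillo and Yilmaz are each Non-Executive Director, so the next rule applies.
Among Tanaka, Saleh, Castillo and Yilmaz, by date first elected to the board (later first): Tanaka (2001-08-28) before Saleh (1996-06-04) before Castillo (1996-05-22) before Yilmaz (1994-05-21).
Order: Delgado, Eriksen, Johansson, Petrov, Sorensen, Tanaka, Saleh, Castillo, Yilmaz.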